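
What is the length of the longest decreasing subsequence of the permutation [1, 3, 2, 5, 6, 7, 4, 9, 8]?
2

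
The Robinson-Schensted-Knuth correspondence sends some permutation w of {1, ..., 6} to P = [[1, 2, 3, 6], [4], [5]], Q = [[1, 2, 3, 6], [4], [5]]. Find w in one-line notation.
1 2 5 4 3 6

Reverse the RSK construction: for i from n down to 1, find the cell of Q containing i, remove the entry at that cell from P, and reverse-bump it up through P; the value ejected from row 1 is w(i).

Step i=6: Q has 6 at row 1, column 4; remove that cell from P, ejecting 6. So w(6) = 6. P is now [[1, 2, 3], [4], [5]].
Step i=5: Q has 5 at row 3, column 1; remove 5 from row 3 of P and reverse-bump: 5 enters row 2 and ejects 4; 4 enters row 1 and ejects 3. So w(5) = 3. P is now [[1, 2, 4], [5]].
Step i=4: Q has 4 at row 2, column 1; remove 5 from row 2 of P and reverse-bump: 5 enters row 1 and ejects 4. So w(4) = 4. P is now [[1, 2, 5]].
Step i=3: Q has 3 at row 1, column 3; remove that cell from P, ejecting 5. So w(3) = 5. P is now [[1, 2]].
Step i=2: Q has 2 at row 1, column 2; remove that cell from P, ejecting 2. So w(2) = 2. P is now [[1]].
Step i=1: Q has 1 at row 1, column 1; remove that cell from P, ejecting 1. So w(1) = 1. P is now [].

So w = 1 2 5 4 3 6.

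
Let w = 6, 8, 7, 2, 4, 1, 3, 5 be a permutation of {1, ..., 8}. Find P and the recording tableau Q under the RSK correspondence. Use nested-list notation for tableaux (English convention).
P = [[1, 3, 5], [2, 4], [6, 7], [8]], Q = [[1, 2, 8], [3, 5], [4, 7], [6]]

Insert each entry of the permutation into P by Schensted row insertion, recording in Q the position of each new cell.

After inserting 6: P = [[6]].
After inserting 8: P = [[6, 8]].
After inserting 7: P = [[6, 7], [8]].
After inserting 2: P = [[2, 7], [6], [8]].
After inserting 4: P = [[2, 4], [6, 7], [8]].
After inserting 1: P = [[1, 4], [2, 7], [6], [8]].
After inserting 3: P = [[1, 3], [2, 4], [6, 7], [8]].
After inserting 5: P = [[1, 3, 5], [2, 4], [6, 7], [8]].

So P = [[1, 3, 5], [2, 4], [6, 7], [8]], Q = [[1, 2, 8], [3, 5], [4, 7], [6]].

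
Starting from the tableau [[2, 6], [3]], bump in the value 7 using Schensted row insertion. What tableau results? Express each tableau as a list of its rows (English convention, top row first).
[[2, 6, 7], [3]]

7 is larger than every entry of row 1, so it is appended to row 1. The new tableau is [[2, 6, 7], [3]].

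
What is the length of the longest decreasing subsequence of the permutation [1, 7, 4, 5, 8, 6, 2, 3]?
3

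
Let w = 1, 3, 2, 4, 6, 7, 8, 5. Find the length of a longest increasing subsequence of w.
6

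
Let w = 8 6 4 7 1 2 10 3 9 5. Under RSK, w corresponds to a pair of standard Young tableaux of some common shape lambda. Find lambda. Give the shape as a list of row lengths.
Row-insert each entry into an empty tableau.

After inserting 8: P = [[8]].
After inserting 6: P = [[6], [8]].
After inserting 4: P = [[4], [6], [8]].
After inserting 7: P = [[4, 7], [6], [8]].
After inserting 1: P = [[1, 7], [4], [6], [8]].
After inserting 2: P = [[1, 2], [4, 7], [6], [8]].
After inserting 10: P = [[1, 2, 10], [4, 7], [6], [8]].
After inserting 3: P = [[1, 2, 3], [4, 7, 10], [6], [8]].
After inserting 9: P = [[1, 2, 3, 9], [4, 7, 10], [6], [8]].
After inserting 5: P = [[1, 2, 3, 5], [4, 7, 9], [6, 10], [8]].

The final insertion tableau P = [[1, 2, 3, 5], [4, 7, 9], [6, 10], [8]] has shape [4, 3, 2, 1].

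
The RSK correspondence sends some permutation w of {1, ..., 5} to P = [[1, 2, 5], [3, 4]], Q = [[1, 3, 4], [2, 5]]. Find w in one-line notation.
3 1 4 5 2

Reverse the RSK construction: for i from n down to 1, find the cell of Q containing i, remove the entry at that cell from P, and reverse-bump it up through P; the value ejected from row 1 is w(i).

Step i=5: Q has 5 at row 2, column 2; remove 4 from row 2 of P and reverse-bump: 4 enters row 1 and ejects 2. So w(5) = 2. P is now [[1, 4, 5], [3]].
Step i=4: Q has 4 at row 1, column 3; remove that cell from P, ejecting 5. So w(4) = 5. P is now [[1, 4], [3]].
Step i=3: Q has 3 at row 1, column 2; remove that cell from P, ejecting 4. So w(3) = 4. P is now [[1], [3]].
Step i=2: Q has 2 at row 2, column 1; remove 3 from row 2 of P and reverse-bump: 3 enters row 1 and ejects 1. So w(2) = 1. P is now [[3]].
Step i=1: Q has 1 at row 1, column 1; remove that cell from P, ejecting 3. So w(1) = 3. P is now [].

So w = 3 1 4 5 2.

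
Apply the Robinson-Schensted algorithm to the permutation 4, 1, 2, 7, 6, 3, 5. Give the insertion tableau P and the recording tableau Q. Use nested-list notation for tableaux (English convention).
P = [[1, 2, 3, 5], [4, 6], [7]], Q = [[1, 3, 4, 7], [2, 5], [6]]

Insert each entry of the permutation into P by Schensted row insertion, recording in Q the position of each new cell.

Insert 4: appended to row 1. P = [[4]].
Insert 1: 1 bumps 4 from row 1; 4 starts row 2. P = [[1], [4]].
Insert 2: appended to row 1. P = [[1, 2], [4]].
Insert 7: appended to row 1. P = [[1, 2, 7], [4]].
Insert 6: 6 bumps 7 from row 1; 7 appends to row 2. P = [[1, 2, 6], [4, 7]].
Insert 3: 3 bumps 6 from row 1; 6 bumps 7 from row 2; 7 starts row 3. P = [[1, 2, 3], [4, 6], [7]].
Insert 5: appended to row 1. P = [[1, 2, 3, 5], [4, 6], [7]].

So P = [[1, 2, 3, 5], [4, 6], [7]], Q = [[1, 3, 4, 7], [2, 5], [6]].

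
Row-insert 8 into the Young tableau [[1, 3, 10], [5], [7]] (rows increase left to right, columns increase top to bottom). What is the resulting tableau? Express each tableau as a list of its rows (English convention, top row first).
[[1, 3, 8], [5, 10], [7]]

In row 1, 8 replaces 10 (the leftmost entry greater than 8); 10 is bumped to row 2. 10 is appended to row 2. The new tableau is [[1, 3, 8], [5, 10], [7]].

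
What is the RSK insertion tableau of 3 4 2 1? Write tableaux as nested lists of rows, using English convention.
Insert 3: appended to row 1. P = [[3]].
Insert 4: appended to row 1. P = [[3, 4]].
Insert 2: 2 bumps 3 from row 1; 3 starts row 2. P = [[2, 4], [3]].
Insert 1: 1 bumps 2 from row 1; 2 bumps 3 from row 2; 3 starts row 3. P = [[1, 4], [2], [3]].

So P = [[1, 4], [2], [3]].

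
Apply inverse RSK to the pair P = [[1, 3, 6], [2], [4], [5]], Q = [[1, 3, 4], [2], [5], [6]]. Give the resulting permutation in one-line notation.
Reverse the RSK construction: for i from n down to 1, find the cell of Q containing i, remove the entry at that cell from P, and reverse-bump it up through P; the value ejected from row 1 is w(i).

Step i=6: Q has 6 at row 4, column 1; remove 5 from row 4 of P and reverse-bump: 5 enters row 3 and ejects 4; 4 enters row 2 and ejects 2; 2 enters row 1 and ejects 1. So w(6) = 1. P is now [[2, 3, 6], [4], [5]].
Step i=5: Q has 5 at row 3, column 1; remove 5 from row 3 of P and reverse-bump: 5 enters row 2 and ejects 4; 4 enters row 1 and ejects 3. So w(5) = 3. P is now [[2, 4, 6], [5]].
Step i=4: Q has 4 at row 1, column 3; remove that cell from P, ejecting 6. So w(4) = 6. P is now [[2, 4], [5]].
Step i=3: Q has 3 at row 1, column 2; remove that cell from P, ejecting 4. So w(3) = 4. P is now [[2], [5]].
Step i=2: Q has 2 at row 2, column 1; remove 5 from row 2 of P and reverse-bump: 5 enters row 1 and ejects 2. So w(2) = 2. P is now [[5]].
Step i=1: Q has 1 at row 1, column 1; remove that cell from P, ejecting 5. So w(1) = 5. P is now [].

So w = 5 2 4 6 3 1.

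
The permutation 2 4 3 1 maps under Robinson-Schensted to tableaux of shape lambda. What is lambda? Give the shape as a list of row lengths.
Row-insert each entry into an empty tableau.

After inserting 2: P = [[2]].
After inserting 4: P = [[2, 4]].
After inserting 3: P = [[2, 3], [4]].
After inserting 1: P = [[1, 3], [2], [4]].

The final insertion tableau P = [[1, 3], [2], [4]] has shape [2, 1, 1].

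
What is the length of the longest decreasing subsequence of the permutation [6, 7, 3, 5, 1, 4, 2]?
4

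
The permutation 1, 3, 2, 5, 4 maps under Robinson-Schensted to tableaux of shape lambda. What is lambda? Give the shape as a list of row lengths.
Row-insert each entry into an empty tableau.

After inserting 1: P = [[1]].
After inserting 3: P = [[1, 3]].
After inserting 2: P = [[1, 2], [3]].
After inserting 5: P = [[1, 2, 5], [3]].
After inserting 4: P = [[1, 2, 4], [3, 5]].

The final insertion tableau P = [[1, 2, 4], [3, 5]] has shape [3, 2].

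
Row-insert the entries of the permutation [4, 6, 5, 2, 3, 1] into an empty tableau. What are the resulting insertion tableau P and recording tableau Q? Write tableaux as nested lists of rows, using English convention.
Insert each entry of the permutation into P by Schensted row insertion, recording in Q the position of each new cell.

Insert 4: appended to row 1. P = [[4]].
Insert 6: appended to row 1. P = [[4, 6]].
Insert 5: 5 bumps 6 from row 1; 6 starts row 2. P = [[4, 5], [6]].
Insert 2: 2 bumps 4 from row 1; 4 bumps 6 from row 2; 6 starts row 3. P = [[2, 5], [4], [6]].
Insert 3: 3 bumps 5 from row 1; 5 appends to row 2. P = [[2, 3], [4, 5], [6]].
Insert 1: 1 bumps 2 from row 1; 2 bumps 4 from row 2; 4 bumps 6 from row 3; 6 starts row 4. P = [[1, 3], [2, 5], [4], [6]].

So P = [[1, 3], [2, 5], [4], [6]], Q = [[1, 2], [3, 5], [4], [6]].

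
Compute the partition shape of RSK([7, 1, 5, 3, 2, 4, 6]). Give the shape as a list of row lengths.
[4, 1, 1, 1]

Row-insert each entry into an empty tableau.

After inserting 7: P = [[7]].
After inserting 1: P = [[1], [7]].
After inserting 5: P = [[1, 5], [7]].
After inserting 3: P = [[1, 3], [5], [7]].
After inserting 2: P = [[1, 2], [3], [5], [7]].
After inserting 4: P = [[1, 2, 4], [3], [5], [7]].
After inserting 6: P = [[1, 2, 4, 6], [3], [5], [7]].

The final insertion tableau P = [[1, 2, 4, 6], [3], [5], [7]] has shape [4, 1, 1, 1].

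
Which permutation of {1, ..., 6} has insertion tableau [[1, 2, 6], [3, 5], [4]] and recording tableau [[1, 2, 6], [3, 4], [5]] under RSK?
4 5 1 3 2 6

Reverse RSK: for i = n, n-1, ..., 1, locate i in Q, remove the corresponding corner cell from P, and reverse-bump its entry up through P; the value ejected from row 1 is w(i).

So w = 4 5 1 3 2 6.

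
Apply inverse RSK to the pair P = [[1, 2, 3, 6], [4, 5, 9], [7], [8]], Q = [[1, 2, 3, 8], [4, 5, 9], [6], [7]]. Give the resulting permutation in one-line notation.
1 4 8 2 7 5 3 9 6

Reverse the RSK construction: for i from n down to 1, find the cell of Q containing i, remove the entry at that cell from P, and reverse-bump it up through P; the value ejected from row 1 is w(i).

Step i=9: Q has 9 at row 2, column 3; remove 9 from row 2 of P and reverse-bump: 9 enters row 1 and ejects 6. So w(9) = 6. P is now [[1, 2, 3, 9], [4, 5], [7], [8]].
Step i=8: Q has 8 at row 1, column 4; remove that cell from P, ejecting 9. So w(8) = 9. P is now [[1, 2, 3], [4, 5], [7], [8]].
Step i=7: Q has 7 at row 4, column 1; remove 8 from row 4 of P and reverse-bump: 8 enters row 3 and ejects 7; 7 enters row 2 and ejects 5; 5 enters row 1 and ejects 3. So w(7) = 3. P is now [[1, 2, 5], [4, 7], [8]].
Step i=6: Q has 6 at row 3, column 1; remove 8 from row 3 of P and reverse-bump: 8 enters row 2 and ejects 7; 7 enters row 1 and ejects 5. So w(6) = 5. P is now [[1, 2, 7], [4, 8]].
Step i=5: Q has 5 at row 2, column 2; remove 8 from row 2 of P and reverse-bump: 8 enters row 1 and ejects 7. So w(5) = 7. P is now [[1, 2, 8], [4]].
Step i=4: Q has 4 at row 2, column 1; remove 4 from row 2 of P and reverse-bump: 4 enters row 1 and ejects 2. So w(4) = 2. P is now [[1, 4, 8]].
Step i=3: Q has 3 at row 1, column 3; remove that cell from P, ejecting 8. So w(3) = 8. P is now [[1, 4]].
Step i=2: Q has 2 at row 1, column 2; remove that cell from P, ejecting 4. So w(2) = 4. P is now [[1]].
Step i=1: Q has 1 at row 1, column 1; remove that cell from P, ejecting 1. So w(1) = 1. P is now [].

So w = 1 4 8 2 7 5 3 9 6.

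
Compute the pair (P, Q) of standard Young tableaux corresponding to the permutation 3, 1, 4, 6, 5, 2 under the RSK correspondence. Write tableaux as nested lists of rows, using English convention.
Insert each entry of the permutation into P by Schensted row insertion, recording in Q the position of each new cell.

Insert 3: appended to row 1. P = [[3]], Q = [[1]].
Insert 1: 1 bumps 3 from row 1; 3 starts row 2. P = [[1], [3]], Q = [[1], [2]].
Insert 4: appended to row 1. P = [[1, 4], [3]], Q = [[1, 3], [2]].
Insert 6: appended to row 1. P = [[1, 4, 6], [3]], Q = [[1, 3, 4], [2]].
Insert 5: 5 bumps 6 from row 1; 6 appends to row 2. P = [[1, 4, 5], [3, 6]], Q = [[1, 3, 4], [2, 5]].
Insert 2: 2 bumps 4 from row 1; 4 bumps 6 from row 2; 6 starts row 3. P = [[1, 2, 5], [3, 4], [6]], Q = [[1, 3, 4], [2, 5], [6]].

So P = [[1, 2, 5], [3, 4], [6]], Q = [[1, 3, 4], [2, 5], [6]].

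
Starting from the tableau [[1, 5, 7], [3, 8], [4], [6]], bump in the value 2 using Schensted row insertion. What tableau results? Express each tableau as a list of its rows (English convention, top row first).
In row 1, 2 replaces 5 (the leftmost entry greater than 2); 5 is bumped to row 2. In row 2, 5 replaces 8 (the leftmost entry greater than 5); 8 is bumped to row 3. 8 is appended to row 3. The new tableau is [[1, 2, 7], [3, 5], [4, 8], [6]].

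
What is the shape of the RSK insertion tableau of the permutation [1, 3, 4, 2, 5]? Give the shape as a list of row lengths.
Row-insert each entry into an empty tableau.

After inserting 1: P = [[1]].
After inserting 3: P = [[1, 3]].
After inserting 4: P = [[1, 3, 4]].
After inserting 2: P = [[1, 2, 4], [3]].
After inserting 5: P = [[1, 2, 4, 5], [3]].

The final insertion tableau P = [[1, 2, 4, 5], [3]] has shape [4, 1].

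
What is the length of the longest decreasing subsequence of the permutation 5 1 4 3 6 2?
4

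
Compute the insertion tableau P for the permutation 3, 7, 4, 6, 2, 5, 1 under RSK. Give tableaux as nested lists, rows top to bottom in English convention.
Insert 3: appended to row 1. P = [[3]].
Insert 7: appended to row 1. P = [[3, 7]].
Insert 4: 4 bumps 7 from row 1; 7 starts row 2. P = [[3, 4], [7]].
Insert 6: appended to row 1. P = [[3, 4, 6], [7]].
Insert 2: 2 bumps 3 from row 1; 3 bumps 7 from row 2; 7 starts row 3. P = [[2, 4, 6], [3], [7]].
Insert 5: 5 bumps 6 from row 1; 6 appends to row 2. P = [[2, 4, 5], [3, 6], [7]].
Insert 1: 1 bumps 2 from row 1; 2 bumps 3 from row 2; 3 bumps 7 from row 3; 7 starts row 4. P = [[1, 4, 5], [2, 6], [3], [7]].

So P = [[1, 4, 5], [2, 6], [3], [7]].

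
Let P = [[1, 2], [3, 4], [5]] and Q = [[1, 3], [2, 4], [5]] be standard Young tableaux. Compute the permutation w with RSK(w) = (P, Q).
3 1 5 4 2

Reverse the RSK construction: for i from n down to 1, find the cell of Q containing i, remove the entry at that cell from P, and reverse-bump it up through P; the value ejected from row 1 is w(i).

Step i=5: Q has 5 at row 3, column 1; remove 5 from row 3 of P and reverse-bump: 5 enters row 2 and ejects 4; 4 enters row 1 and ejects 2. So w(5) = 2. P is now [[1, 4], [3, 5]].
Step i=4: Q has 4 at row 2, column 2; remove 5 from row 2 of P and reverse-bump: 5 enters row 1 and ejects 4. So w(4) = 4. P is now [[1, 5], [3]].
Step i=3: Q has 3 at row 1, column 2; remove that cell from P, ejecting 5. So w(3) = 5. P is now [[1], [3]].
Step i=2: Q has 2 at row 2, column 1; remove 3 from row 2 of P and reverse-bump: 3 enters row 1 and ejects 1. So w(2) = 1. P is now [[3]].
Step i=1: Q has 1 at row 1, column 1; remove that cell from P, ejecting 3. So w(1) = 3. P is now [].

So w = 3 1 5 4 2.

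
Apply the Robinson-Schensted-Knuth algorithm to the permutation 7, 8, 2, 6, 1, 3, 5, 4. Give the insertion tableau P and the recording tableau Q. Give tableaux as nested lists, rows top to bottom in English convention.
Insert each entry of the permutation into P by Schensted row insertion, recording in Q the position of each new cell.

Insert 7: appended to row 1. P = [[7]].
Insert 8: appended to row 1. P = [[7, 8]].
Insert 2: 2 bumps 7 from row 1; 7 starts row 2. P = [[2, 8], [7]].
Insert 6: 6 bumps 8 from row 1; 8 appends to row 2. P = [[2, 6], [7, 8]].
Insert 1: 1 bumps 2 from row 1; 2 bumps 7 from row 2; 7 starts row 3. P = [[1, 6], [2, 8], [7]].
Insert 3: 3 bumps 6 from row 1; 6 bumps 8 from row 2; 8 appends to row 3. P = [[1, 3], [2, 6], [7, 8]].
Insert 5: appended to row 1. P = [[1, 3, 5], [2, 6], [7, 8]].
Insert 4: 4 bumps 5 from row 1; 5 bumps 6 from row 2; 6 bumps 7 from row 3; 7 starts row 4. P = [[1, 3, 4], [2, 5], [6, 8], [7]].

So P = [[1, 3, 4], [2, 5], [6, 8], [7]], Q = [[1, 2, 7], [3, 4], [5, 6], [8]].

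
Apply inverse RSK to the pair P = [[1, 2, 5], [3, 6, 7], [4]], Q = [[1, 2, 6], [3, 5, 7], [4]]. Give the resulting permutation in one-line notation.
4 6 3 1 2 7 5

Reverse RSK: for i = n, n-1, ..., 1, locate i in Q, remove the corresponding corner cell from P, and reverse-bump its entry up through P; the value ejected from row 1 is w(i).

So w = 4 6 3 1 2 7 5.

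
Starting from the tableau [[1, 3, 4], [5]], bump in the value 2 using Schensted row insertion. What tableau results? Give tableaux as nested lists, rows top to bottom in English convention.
In row 1, 2 replaces 3 (the leftmost entry greater than 2); 3 is bumped to row 2. In row 2, 3 replaces 5 (the leftmost entry greater than 3); 5 is bumped to row 3. 5 starts a new row 3. The new tableau is [[1, 2, 4], [3], [5]].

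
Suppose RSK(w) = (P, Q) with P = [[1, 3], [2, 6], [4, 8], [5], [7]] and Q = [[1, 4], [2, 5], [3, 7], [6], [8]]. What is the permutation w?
7 5 4 8 6 2 3 1

Reverse the RSK construction: for i from n down to 1, find the cell of Q containing i, remove the entry at that cell from P, and reverse-bump it up through P; the value ejected from row 1 is w(i).

Step i=8: Q has 8 at row 5, column 1; remove 7 from row 5 of P and reverse-bump: 7 enters row 4 and ejects 5; 5 enters row 3 and ejects 4; 4 enters row 2 and ejects 2; 2 enters row 1 and ejects 1. So w(8) = 1. P is now [[2, 3], [4, 6], [5, 8], [7]].
Step i=7: Q has 7 at row 3, column 2; remove 8 from row 3 of P and reverse-bump: 8 enters row 2 and ejects 6; 6 enters row 1 and ejects 3. So w(7) = 3. P is now [[2, 6], [4, 8], [5], [7]].
Step i=6: Q has 6 at row 4, column 1; remove 7 from row 4 of P and reverse-bump: 7 enters row 3 and ejects 5; 5 enters row 2 and ejects 4; 4 enters row 1 and ejects 2. So w(6) = 2. P is now [[4, 6], [5, 8], [7]].
Step i=5: Q has 5 at row 2, column 2; remove 8 from row 2 of P and reverse-bump: 8 enters row 1 and ejects 6. So w(5) = 6. P is now [[4, 8], [5], [7]].
Step i=4: Q has 4 at row 1, column 2; remove that cell from P, ejecting 8. So w(4) = 8. P is now [[4], [5], [7]].
Step i=3: Q has 3 at row 3, column 1; remove 7 from row 3 of P and reverse-bump: 7 enters row 2 and ejects 5; 5 enters row 1 and ejects 4. So w(3) = 4. P is now [[5], [7]].
Step i=2: Q has 2 at row 2, column 1; remove 7 from row 2 of P and reverse-bump: 7 enters row 1 and ejects 5. So w(2) = 5. P is now [[7]].
Step i=1: Q has 1 at row 1, column 1; remove that cell from P, ejecting 7. So w(1) = 7. P is now [].

So w = 7 5 4 8 6 2 3 1.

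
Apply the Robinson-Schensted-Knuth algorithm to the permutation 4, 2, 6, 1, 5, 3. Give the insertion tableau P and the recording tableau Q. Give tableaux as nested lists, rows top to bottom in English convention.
P = [[1, 3], [2, 5], [4, 6]], Q = [[1, 3], [2, 5], [4, 6]]

Insert each entry of the permutation into P by Schensted row insertion, recording in Q the position of each new cell.

Insert 4: appended to row 1. P = [[4]], Q = [[1]].
Insert 2: 2 bumps 4 from row 1; 4 starts row 2. P = [[2], [4]], Q = [[1], [2]].
Insert 6: appended to row 1. P = [[2, 6], [4]], Q = [[1, 3], [2]].
Insert 1: 1 bumps 2 from row 1; 2 bumps 4 from row 2; 4 starts row 3. P = [[1, 6], [2], [4]], Q = [[1, 3], [2], [4]].
Insert 5: 5 bumps 6 from row 1; 6 appends to row 2. P = [[1, 5], [2, 6], [4]], Q = [[1, 3], [2, 5], [4]].
Insert 3: 3 bumps 5 from row 1; 5 bumps 6 from row 2; 6 appends to row 3. P = [[1, 3], [2, 5], [4, 6]], Q = [[1, 3], [2, 5], [4, 6]].

So P = [[1, 3], [2, 5], [4, 6]], Q = [[1, 3], [2, 5], [4, 6]].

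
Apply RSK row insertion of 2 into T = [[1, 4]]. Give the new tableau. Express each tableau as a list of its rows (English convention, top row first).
In row 1, 2 replaces 4 (the leftmost entry greater than 2); 4 is bumped to row 2. 4 starts a new row 2. The new tableau is [[1, 2], [4]].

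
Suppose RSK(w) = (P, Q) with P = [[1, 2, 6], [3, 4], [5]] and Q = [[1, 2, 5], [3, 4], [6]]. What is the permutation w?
Reverse RSK: for i = n, n-1, ..., 1, locate i in Q, remove the corresponding corner cell from P, and reverse-bump its entry up through P; the value ejected from row 1 is w(i).

So w = 3 5 1 4 6 2.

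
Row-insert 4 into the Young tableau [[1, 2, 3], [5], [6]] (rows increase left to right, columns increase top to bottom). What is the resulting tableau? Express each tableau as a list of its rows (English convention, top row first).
4 is larger than every entry of row 1, so it is appended to row 1. The new tableau is [[1, 2, 3, 4], [5], [6]].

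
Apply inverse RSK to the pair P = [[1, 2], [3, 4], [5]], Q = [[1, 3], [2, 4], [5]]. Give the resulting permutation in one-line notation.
Reverse the RSK construction: for i from n down to 1, find the cell of Q containing i, remove the entry at that cell from P, and reverse-bump it up through P; the value ejected from row 1 is w(i).

Step i=5: Q has 5 at row 3, column 1; remove 5 from row 3 of P and reverse-bump: 5 enters row 2 and ejects 4; 4 enters row 1 and ejects 2. So w(5) = 2. P is now [[1, 4], [3, 5]].
Step i=4: Q has 4 at row 2, column 2; remove 5 from row 2 of P and reverse-bump: 5 enters row 1 and ejects 4. So w(4) = 4. P is now [[1, 5], [3]].
Step i=3: Q has 3 at row 1, column 2; remove that cell from P, ejecting 5. So w(3) = 5. P is now [[1], [3]].
Step i=2: Q has 2 at row 2, column 1; remove 3 from row 2 of P and reverse-bump: 3 enters row 1 and ejects 1. So w(2) = 1. P is now [[3]].
Step i=1: Q has 1 at row 1, column 1; remove that cell from P, ejecting 3. So w(1) = 3. P is now [].

So w = 3 1 5 4 2.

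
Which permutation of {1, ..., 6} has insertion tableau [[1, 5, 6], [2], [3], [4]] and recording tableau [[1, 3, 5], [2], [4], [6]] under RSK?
Reverse the RSK construction: for i from n down to 1, find the cell of Q containing i, remove the entry at that cell from P, and reverse-bump it up through P; the value ejected from row 1 is w(i).

Step i=6: Q has 6 at row 4, column 1; remove 4 from row 4 of P and reverse-bump: 4 enters row 3 and ejects 3; 3 enters row 2 and ejects 2; 2 enters row 1 and ejects 1. So w(6) = 1. P is now [[2, 5, 6], [3], [4]].
Step i=5: Q has 5 at row 1, column 3; remove that cell from P, ejecting 6. So w(5) = 6. P is now [[2, 5], [3], [4]].
Step i=4: Q has 4 at row 3, column 1; remove 4 from row 3 of P and reverse-bump: 4 enters row 2 and ejects 3; 3 enters row 1 and ejects 2. So w(4) = 2. P is now [[3, 5], [4]].
Step i=3: Q has 3 at row 1, column 2; remove that cell from P, ejecting 5. So w(3) = 5. P is now [[3], [4]].
Step i=2: Q has 2 at row 2, column 1; remove 4 from row 2 of P and reverse-bump: 4 enters row 1 and ejects 3. So w(2) = 3. P is now [[4]].
Step i=1: Q has 1 at row 1, column 1; remove that cell from P, ejecting 4. So w(1) = 4. P is now [].

So w = 4 3 5 2 6 1.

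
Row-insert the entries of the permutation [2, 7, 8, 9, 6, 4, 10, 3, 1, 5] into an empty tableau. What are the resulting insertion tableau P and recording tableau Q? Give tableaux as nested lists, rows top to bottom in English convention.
P = [[1, 3, 5, 9, 10], [2, 8], [4], [6], [7]], Q = [[1, 2, 3, 4, 7], [5, 10], [6], [8], [9]]

Insert each entry of the permutation into P by Schensted row insertion, recording in Q the position of each new cell.

After inserting 2: P = [[2]].
After inserting 7: P = [[2, 7]].
After inserting 8: P = [[2, 7, 8]].
After inserting 9: P = [[2, 7, 8, 9]].
After inserting 6: P = [[2, 6, 8, 9], [7]].
After inserting 4: P = [[2, 4, 8, 9], [6], [7]].
After inserting 10: P = [[2, 4, 8, 9, 10], [6], [7]].
After inserting 3: P = [[2, 3, 8, 9, 10], [4], [6], [7]].
After inserting 1: P = [[1, 3, 8, 9, 10], [2], [4], [6], [7]].
After inserting 5: P = [[1, 3, 5, 9, 10], [2, 8], [4], [6], [7]].

So P = [[1, 3, 5, 9, 10], [2, 8], [4], [6], [7]], Q = [[1, 2, 3, 4, 7], [5, 10], [6], [8], [9]].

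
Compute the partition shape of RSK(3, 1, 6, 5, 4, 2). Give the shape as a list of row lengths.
[2, 2, 1, 1]

Row-insert each entry into an empty tableau.

After inserting 3: P = [[3]].
After inserting 1: P = [[1], [3]].
After inserting 6: P = [[1, 6], [3]].
After inserting 5: P = [[1, 5], [3, 6]].
After inserting 4: P = [[1, 4], [3, 5], [6]].
After inserting 2: P = [[1, 2], [3, 4], [5], [6]].

The final insertion tableau P = [[1, 2], [3, 4], [5], [6]] has shape [2, 2, 1, 1].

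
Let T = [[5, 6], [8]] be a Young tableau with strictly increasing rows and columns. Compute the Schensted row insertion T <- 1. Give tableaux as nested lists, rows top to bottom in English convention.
[[1, 6], [5], [8]]

In row 1, 1 replaces 5 (the leftmost entry greater than 1); 5 is bumped to row 2. In row 2, 5 replaces 8 (the leftmost entry greater than 5); 8 is bumped to row 3. 8 starts a new row 3. The new tableau is [[1, 6], [5], [8]].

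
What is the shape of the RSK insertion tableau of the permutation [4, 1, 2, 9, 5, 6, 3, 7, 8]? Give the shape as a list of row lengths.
Row-insert each entry into an empty tableau.

After inserting 4: P = [[4]].
After inserting 1: P = [[1], [4]].
After inserting 2: P = [[1, 2], [4]].
After inserting 9: P = [[1, 2, 9], [4]].
After inserting 5: P = [[1, 2, 5], [4, 9]].
After inserting 6: P = [[1, 2, 5, 6], [4, 9]].
After inserting 3: P = [[1, 2, 3, 6], [4, 5], [9]].
After inserting 7: P = [[1, 2, 3, 6, 7], [4, 5], [9]].
After inserting 8: P = [[1, 2, 3, 6, 7, 8], [4, 5], [9]].

The final insertion tableau P = [[1, 2, 3, 6, 7, 8], [4, 5], [9]] has shape [6, 2, 1].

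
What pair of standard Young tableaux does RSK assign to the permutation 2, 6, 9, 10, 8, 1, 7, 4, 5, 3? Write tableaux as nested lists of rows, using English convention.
Insert each entry of the permutation into P by Schensted row insertion, recording in Q the position of each new cell.

Insert 2: appended to row 1. P = [[2]].
Insert 6: appended to row 1. P = [[2, 6]].
Insert 9: appended to row 1. P = [[2, 6, 9]].
Insert 10: appended to row 1. P = [[2, 6, 9, 10]].
Insert 8: 8 bumps 9 from row 1; 9 starts row 2. P = [[2, 6, 8, 10], [9]].
Insert 1: 1 bumps 2 from row 1; 2 bumps 9 from row 2; 9 starts row 3. P = [[1, 6, 8, 10], [2], [9]].
Insert 7: 7 bumps 8 from row 1; 8 appends to row 2. P = [[1, 6, 7, 10], [2, 8], [9]].
Insert 4: 4 bumps 6 from row 1; 6 bumps 8 from row 2; 8 bumps 9 from row 3; 9 starts row 4. P = [[1, 4, 7, 10], [2, 6], [8], [9]].
Insert 5: 5 bumps 7 from row 1; 7 appends to row 2. P = [[1, 4, 5, 10], [2, 6, 7], [8], [9]].
Insert 3: 3 bumps 4 from row 1; 4 bumps 6 from row 2; 6 bumps 8 from row 3; 8 bumps 9 from row 4; 9 starts row 5. P = [[1, 3, 5, 10], [2, 4, 7], [6], [8], [9]].

So P = [[1, 3, 5, 10], [2, 4, 7], [6], [8], [9]], Q = [[1, 2, 3, 4], [5, 7, 9], [6], [8], [10]].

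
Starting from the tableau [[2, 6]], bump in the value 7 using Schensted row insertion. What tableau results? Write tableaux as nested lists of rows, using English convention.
[[2, 6, 7]]

7 is larger than every entry of row 1, so it is appended to row 1. The new tableau is [[2, 6, 7]].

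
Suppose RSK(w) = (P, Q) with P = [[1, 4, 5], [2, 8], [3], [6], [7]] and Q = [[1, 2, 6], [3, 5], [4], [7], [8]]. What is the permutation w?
7 8 6 3 4 5 2 1

Reverse the RSK construction: for i from n down to 1, find the cell of Q containing i, remove the entry at that cell from P, and reverse-bump it up through P; the value ejected from row 1 is w(i).

Step i=8: Q has 8 at row 5, column 1; remove 7 from row 5 of P and reverse-bump: 7 enters row 4 and ejects 6; 6 enters row 3 and ejects 3; 3 enters row 2 and ejects 2; 2 enters row 1 and ejects 1. So w(8) = 1. P is now [[2, 4, 5], [3, 8], [6], [7]].
Step i=7: Q has 7 at row 4, column 1; remove 7 from row 4 of P and reverse-bump: 7 enters row 3 and ejects 6; 6 enters row 2 and ejects 3; 3 enters row 1 and ejects 2. So w(7) = 2. P is now [[3, 4, 5], [6, 8], [7]].
Step i=6: Q has 6 at row 1, column 3; remove that cell from P, ejecting 5. So w(6) = 5. P is now [[3, 4], [6, 8], [7]].
Step i=5: Q has 5 at row 2, column 2; remove 8 from row 2 of P and reverse-bump: 8 enters row 1 and ejects 4. So w(5) = 4. P is now [[3, 8], [6], [7]].
Step i=4: Q has 4 at row 3, column 1; remove 7 from row 3 of P and reverse-bump: 7 enters row 2 and ejects 6; 6 enters row 1 and ejects 3. So w(4) = 3. P is now [[6, 8], [7]].
Step i=3: Q has 3 at row 2, column 1; remove 7 from row 2 of P and reverse-bump: 7 enters row 1 and ejects 6. So w(3) = 6. P is now [[7, 8]].
Step i=2: Q has 2 at row 1, column 2; remove that cell from P, ejecting 8. So w(2) = 8. P is now [[7]].
Step i=1: Q has 1 at row 1, column 1; remove that cell from P, ejecting 7. So w(1) = 7. P is now [].

So w = 7 8 6 3 4 5 2 1.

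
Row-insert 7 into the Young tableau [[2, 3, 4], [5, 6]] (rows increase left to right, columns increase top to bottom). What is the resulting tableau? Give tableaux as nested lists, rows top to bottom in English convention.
7 is larger than every entry of row 1, so it is appended to row 1. The new tableau is [[2, 3, 4, 7], [5, 6]].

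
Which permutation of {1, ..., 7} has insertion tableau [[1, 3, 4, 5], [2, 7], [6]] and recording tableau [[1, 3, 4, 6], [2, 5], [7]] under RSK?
Reverse the RSK construction: for i from n down to 1, find the cell of Q containing i, remove the entry at that cell from P, and reverse-bump it up through P; the value ejected from row 1 is w(i).

Step i=7: Q has 7 at row 3, column 1; remove 6 from row 3 of P and reverse-bump: 6 enters row 2 and ejects 2; 2 enters row 1 and ejects 1. So w(7) = 1. P is now [[2, 3, 4, 5], [6, 7]].
Step i=6: Q has 6 at row 1, column 4; remove that cell from P, ejecting 5. So w(6) = 5. P is now [[2, 3, 4], [6, 7]].
Step i=5: Q has 5 at row 2, column 2; remove 7 from row 2 of P and reverse-bump: 7 enters row 1 and ejects 4. So w(5) = 4. P is now [[2, 3, 7], [6]].
Step i=4: Q has 4 at row 1, column 3; remove that cell from P, ejecting 7. So w(4) = 7. P is now [[2, 3], [6]].
Step i=3: Q has 3 at row 1, column 2; remove that cell from P, ejecting 3. So w(3) = 3. P is now [[2], [6]].
Step i=2: Q has 2 at row 2, column 1; remove 6 from row 2 of P and reverse-bump: 6 enters row 1 and ejects 2. So w(2) = 2. P is now [[6]].
Step i=1: Q has 1 at row 1, column 1; remove that cell from P, ejecting 6. So w(1) = 6. P is now [].

So w = 6 2 3 7 4 5 1.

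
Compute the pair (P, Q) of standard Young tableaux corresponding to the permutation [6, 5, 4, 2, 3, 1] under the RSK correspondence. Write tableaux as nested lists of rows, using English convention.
Insert each entry of the permutation into P by Schensted row insertion, recording in Q the position of each new cell.

After inserting 6: P = [[6]].
After inserting 5: P = [[5], [6]].
After inserting 4: P = [[4], [5], [6]].
After inserting 2: P = [[2], [4], [5], [6]].
After inserting 3: P = [[2, 3], [4], [5], [6]].
After inserting 1: P = [[1, 3], [2], [4], [5], [6]].

So P = [[1, 3], [2], [4], [5], [6]], Q = [[1, 5], [2], [3], [4], [6]].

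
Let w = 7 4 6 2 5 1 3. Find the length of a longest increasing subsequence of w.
2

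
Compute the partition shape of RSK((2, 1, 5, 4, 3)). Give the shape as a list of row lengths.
Row-insert each entry into an empty tableau.

After inserting 2: P = [[2]].
After inserting 1: P = [[1], [2]].
After inserting 5: P = [[1, 5], [2]].
After inserting 4: P = [[1, 4], [2, 5]].
After inserting 3: P = [[1, 3], [2, 4], [5]].

The final insertion tableau P = [[1, 3], [2, 4], [5]] has shape [2, 2, 1].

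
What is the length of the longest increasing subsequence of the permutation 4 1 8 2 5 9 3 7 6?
4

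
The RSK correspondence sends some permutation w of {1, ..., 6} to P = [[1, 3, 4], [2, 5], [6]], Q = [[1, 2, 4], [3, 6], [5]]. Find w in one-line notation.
2 6 3 5 1 4

Reverse the RSK construction: for i from n down to 1, find the cell of Q containing i, remove the entry at that cell from P, and reverse-bump it up through P; the value ejected from row 1 is w(i).

Step i=6: Q has 6 at row 2, column 2; remove 5 from row 2 of P and reverse-bump: 5 enters row 1 and ejects 4. So w(6) = 4. P is now [[1, 3, 5], [2], [6]].
Step i=5: Q has 5 at row 3, column 1; remove 6 from row 3 of P and reverse-bump: 6 enters row 2 and ejects 2; 2 enters row 1 and ejects 1. So w(5) = 1. P is now [[2, 3, 5], [6]].
Step i=4: Q has 4 at row 1, column 3; remove that cell from P, ejecting 5. So w(4) = 5. P is now [[2, 3], [6]].
Step i=3: Q has 3 at row 2, column 1; remove 6 from row 2 of P and reverse-bump: 6 enters row 1 and ejects 3. So w(3) = 3. P is now [[2, 6]].
Step i=2: Q has 2 at row 1, column 2; remove that cell from P, ejecting 6. So w(2) = 6. P is now [[2]].
Step i=1: Q has 1 at row 1, column 1; remove that cell from P, ejecting 2. So w(1) = 2. P is now [].

So w = 2 6 3 5 1 4.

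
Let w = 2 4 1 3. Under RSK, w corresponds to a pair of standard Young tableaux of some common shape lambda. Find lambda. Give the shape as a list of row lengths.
[2, 2]

RSK row insertion gives P = [[1, 3], [2, 4]], which has shape [2, 2].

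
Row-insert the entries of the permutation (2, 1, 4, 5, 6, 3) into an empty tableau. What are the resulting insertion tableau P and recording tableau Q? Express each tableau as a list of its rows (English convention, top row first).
Insert each entry of the permutation into P by Schensted row insertion, recording in Q the position of each new cell.

Insert 2: appended to row 1. P = [[2]], Q = [[1]].
Insert 1: 1 bumps 2 from row 1; 2 starts row 2. P = [[1], [2]], Q = [[1], [2]].
Insert 4: appended to row 1. P = [[1, 4], [2]], Q = [[1, 3], [2]].
Insert 5: appended to row 1. P = [[1, 4, 5], [2]], Q = [[1, 3, 4], [2]].
Insert 6: appended to row 1. P = [[1, 4, 5, 6], [2]], Q = [[1, 3, 4, 5], [2]].
Insert 3: 3 bumps 4 from row 1; 4 appends to row 2. P = [[1, 3, 5, 6], [2, 4]], Q = [[1, 3, 4, 5], [2, 6]].

So P = [[1, 3, 5, 6], [2, 4]], Q = [[1, 3, 4, 5], [2, 6]].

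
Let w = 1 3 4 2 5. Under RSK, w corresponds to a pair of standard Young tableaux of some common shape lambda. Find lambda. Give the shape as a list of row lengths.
[4, 1]

Row-insert each entry into an empty tableau.

After inserting 1: P = [[1]].
After inserting 3: P = [[1, 3]].
After inserting 4: P = [[1, 3, 4]].
After inserting 2: P = [[1, 2, 4], [3]].
After inserting 5: P = [[1, 2, 4, 5], [3]].

The final insertion tableau P = [[1, 2, 4, 5], [3]] has shape [4, 1].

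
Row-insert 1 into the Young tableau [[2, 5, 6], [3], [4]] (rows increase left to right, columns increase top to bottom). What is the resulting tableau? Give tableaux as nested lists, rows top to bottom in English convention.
[[1, 5, 6], [2], [3], [4]]

In row 1, 1 replaces 2 (the leftmost entry greater than 1); 2 is bumped to row 2. In row 2, 2 replaces 3 (the leftmost entry greater than 2); 3 is bumped to row 3. In row 3, 3 replaces 4 (the leftmost entry greater than 3); 4 is bumped to row 4. 4 starts a new row 4. The new tableau is [[1, 5, 6], [2], [3], [4]].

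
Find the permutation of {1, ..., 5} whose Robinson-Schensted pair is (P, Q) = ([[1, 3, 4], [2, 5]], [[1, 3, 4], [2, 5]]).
Reverse the RSK construction: for i from n down to 1, find the cell of Q containing i, remove the entry at that cell from P, and reverse-bump it up through P; the value ejected from row 1 is w(i).

Step i=5: Q has 5 at row 2, column 2; remove 5 from row 2 of P and reverse-bump: 5 enters row 1 and ejects 4. So w(5) = 4. P is now [[1, 3, 5], [2]].
Step i=4: Q has 4 at row 1, column 3; remove that cell from P, ejecting 5. So w(4) = 5. P is now [[1, 3], [2]].
Step i=3: Q has 3 at row 1, column 2; remove that cell from P, ejecting 3. So w(3) = 3. P is now [[1], [2]].
Step i=2: Q has 2 at row 2, column 1; remove 2 from row 2 of P and reverse-bump: 2 enters row 1 and ejects 1. So w(2) = 1. P is now [[2]].
Step i=1: Q has 1 at row 1, column 1; remove that cell from P, ejecting 2. So w(1) = 2. P is now [].

So w = 2 1 3 5 4.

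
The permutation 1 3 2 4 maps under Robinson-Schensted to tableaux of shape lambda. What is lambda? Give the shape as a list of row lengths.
Row-insert each entry into an empty tableau.

After inserting 1: P = [[1]].
After inserting 3: P = [[1, 3]].
After inserting 2: P = [[1, 2], [3]].
After inserting 4: P = [[1, 2, 4], [3]].

The final insertion tableau P = [[1, 2, 4], [3]] has shape [3, 1].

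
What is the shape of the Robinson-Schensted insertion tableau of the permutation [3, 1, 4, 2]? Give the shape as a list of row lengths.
[2, 2]

Row-insert each entry into an empty tableau.

After inserting 3: P = [[3]].
After inserting 1: P = [[1], [3]].
After inserting 4: P = [[1, 4], [3]].
After inserting 2: P = [[1, 2], [3, 4]].

The final insertion tableau P = [[1, 2], [3, 4]] has shape [2, 2].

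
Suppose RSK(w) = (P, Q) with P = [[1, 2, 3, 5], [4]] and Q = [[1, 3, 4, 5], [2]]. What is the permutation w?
Reverse the RSK construction: for i from n down to 1, find the cell of Q containing i, remove the entry at that cell from P, and reverse-bump it up through P; the value ejected from row 1 is w(i).

Step i=5: Q has 5 at row 1, column 4; remove that cell from P, ejecting 5. So w(5) = 5. P is now [[1, 2, 3], [4]].
Step i=4: Q has 4 at row 1, column 3; remove that cell from P, ejecting 3. So w(4) = 3. P is now [[1, 2], [4]].
Step i=3: Q has 3 at row 1, column 2; remove that cell from P, ejecting 2. So w(3) = 2. P is now [[1], [4]].
Step i=2: Q has 2 at row 2, column 1; remove 4 from row 2 of P and reverse-bump: 4 enters row 1 and ejects 1. So w(2) = 1. P is now [[4]].
Step i=1: Q has 1 at row 1, column 1; remove that cell from P, ejecting 4. So w(1) = 4. P is now [].

So w = 4 1 2 3 5.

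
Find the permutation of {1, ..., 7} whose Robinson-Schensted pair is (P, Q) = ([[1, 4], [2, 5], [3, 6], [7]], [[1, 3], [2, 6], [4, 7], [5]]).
7 3 6 2 1 5 4

Reverse the RSK construction: for i from n down to 1, find the cell of Q containing i, remove the entry at that cell from P, and reverse-bump it up through P; the value ejected from row 1 is w(i).

Step i=7: Q has 7 at row 3, column 2; remove 6 from row 3 of P and reverse-bump: 6 enters row 2 and ejects 5; 5 enters row 1 and ejects 4. So w(7) = 4. P is now [[1, 5], [2, 6], [3], [7]].
Step i=6: Q has 6 at row 2, column 2; remove 6 from row 2 of P and reverse-bump: 6 enters row 1 and ejects 5. So w(6) = 5. P is now [[1, 6], [2], [3], [7]].
Step i=5: Q has 5 at row 4, column 1; remove 7 from row 4 of P and reverse-bump: 7 enters row 3 and ejects 3; 3 enters row 2 and ejects 2; 2 enters row 1 and ejects 1. So w(5) = 1. P is now [[2, 6], [3], [7]].
Step i=4: Q has 4 at row 3, column 1; remove 7 from row 3 of P and reverse-bump: 7 enters row 2 and ejects 3; 3 enters row 1 and ejects 2. So w(4) = 2. P is now [[3, 6], [7]].
Step i=3: Q has 3 at row 1, column 2; remove that cell from P, ejecting 6. So w(3) = 6. P is now [[3], [7]].
Step i=2: Q has 2 at row 2, column 1; remove 7 from row 2 of P and reverse-bump: 7 enters row 1 and ejects 3. So w(2) = 3. P is now [[7]].
Step i=1: Q has 1 at row 1, column 1; remove that cell from P, ejecting 7. So w(1) = 7. P is now [].

So w = 7 3 6 2 1 5 4.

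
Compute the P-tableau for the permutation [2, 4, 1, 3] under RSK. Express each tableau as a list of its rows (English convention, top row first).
Insert 2: appended to row 1. P = [[2]].
Insert 4: appended to row 1. P = [[2, 4]].
Insert 1: 1 bumps 2 from row 1; 2 starts row 2. P = [[1, 4], [2]].
Insert 3: 3 bumps 4 from row 1; 4 appends to row 2. P = [[1, 3], [2, 4]].

So P = [[1, 3], [2, 4]].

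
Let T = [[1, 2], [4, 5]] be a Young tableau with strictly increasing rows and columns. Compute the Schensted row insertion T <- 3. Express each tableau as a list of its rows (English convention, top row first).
3 is larger than every entry of row 1, so it is appended to row 1. The new tableau is [[1, 2, 3], [4, 5]].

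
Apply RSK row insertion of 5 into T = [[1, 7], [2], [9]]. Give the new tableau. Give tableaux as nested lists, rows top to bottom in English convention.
[[1, 5], [2, 7], [9]]

In row 1, 5 replaces 7 (the leftmost entry greater than 5); 7 is bumped to row 2. 7 is appended to row 2. The new tableau is [[1, 5], [2, 7], [9]].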